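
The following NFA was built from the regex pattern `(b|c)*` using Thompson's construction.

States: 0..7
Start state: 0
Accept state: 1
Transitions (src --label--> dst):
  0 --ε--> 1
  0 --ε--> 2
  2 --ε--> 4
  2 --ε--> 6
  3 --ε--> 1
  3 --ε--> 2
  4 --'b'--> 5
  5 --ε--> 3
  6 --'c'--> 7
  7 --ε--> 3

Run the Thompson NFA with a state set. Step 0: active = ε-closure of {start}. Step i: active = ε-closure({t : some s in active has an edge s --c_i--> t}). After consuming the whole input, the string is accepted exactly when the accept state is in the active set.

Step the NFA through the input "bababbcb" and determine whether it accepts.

Answer: REJECT

Trace:
initial (ε-close {0}): {0,1,2,4,6}
'b' @ 1: {1,2,3,4,5,6}  ✓accept
'a' @ 2: {}  — dead — no transitions
rest 'babbcb' ignored (set empty)
final: {}; accept 1 not in set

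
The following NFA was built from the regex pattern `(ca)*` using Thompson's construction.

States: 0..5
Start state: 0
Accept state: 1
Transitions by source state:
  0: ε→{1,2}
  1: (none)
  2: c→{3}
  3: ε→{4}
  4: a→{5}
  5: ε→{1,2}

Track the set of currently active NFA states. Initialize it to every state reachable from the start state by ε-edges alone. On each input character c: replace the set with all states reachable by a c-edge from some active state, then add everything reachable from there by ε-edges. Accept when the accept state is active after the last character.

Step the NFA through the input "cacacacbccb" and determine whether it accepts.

Answer: REJECT

Derivation:
start: ε-closure({0}) = {0,1,2}
'c' @ 1: {3,4}
'a' @ 2: {1,2,5}  [accepting]
'c' @ 3: {3,4}
'a' @ 4: {1,2,5}  [accepting]
'c' @ 5: {3,4}
'a' @ 6: {1,2,5}  [accepting]
'c' @ 7: {3,4}
'b' @ 8: {}  — dead — no transitions
rest 'ccb' ignored (set empty)
after full input: {}  (accept=1 not in)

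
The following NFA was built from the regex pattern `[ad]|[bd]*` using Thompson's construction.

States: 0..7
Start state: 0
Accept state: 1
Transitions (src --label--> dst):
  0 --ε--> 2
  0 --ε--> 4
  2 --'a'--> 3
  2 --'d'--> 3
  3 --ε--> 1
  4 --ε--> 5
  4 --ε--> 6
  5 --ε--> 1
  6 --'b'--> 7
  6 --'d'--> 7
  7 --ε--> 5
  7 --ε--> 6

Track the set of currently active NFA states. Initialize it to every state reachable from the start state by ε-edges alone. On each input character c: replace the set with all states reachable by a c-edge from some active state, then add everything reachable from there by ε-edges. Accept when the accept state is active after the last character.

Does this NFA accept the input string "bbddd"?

S₀ = ε-closure({0}) = {0,1,2,4,5,6}
'b' @ 1: {1,5,6,7}  [accepting]
'b' @ 2: {1,5,6,7}  [accepting]
'd' @ 3: {1,5,6,7}  [accepting]
'd' @ 4: {1,5,6,7}  [accepting]
'd' @ 5: {1,5,6,7}  [accepting]
end set {1,5,6,7} — state 1 in

Answer: ACCEPT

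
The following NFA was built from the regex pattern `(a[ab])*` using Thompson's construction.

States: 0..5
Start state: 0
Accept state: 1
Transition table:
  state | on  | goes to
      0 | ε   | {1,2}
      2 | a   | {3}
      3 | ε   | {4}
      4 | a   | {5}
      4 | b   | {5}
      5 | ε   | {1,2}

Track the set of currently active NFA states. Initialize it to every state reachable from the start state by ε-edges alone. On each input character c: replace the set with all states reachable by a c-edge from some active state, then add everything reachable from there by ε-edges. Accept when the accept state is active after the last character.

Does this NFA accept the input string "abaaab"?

initial (ε-close {0}): {0,1,2}
'a' @ 1: {3,4}
'b' @ 2: {1,2,5}  ✓accept
'a' @ 3: {3,4}
'a' @ 4: {1,2,5}  ✓accept
'a' @ 5: {3,4}
'b' @ 6: {1,2,5}  ✓accept
after full input: {1,2,5}  (accept=1 in)

Answer: ACCEPT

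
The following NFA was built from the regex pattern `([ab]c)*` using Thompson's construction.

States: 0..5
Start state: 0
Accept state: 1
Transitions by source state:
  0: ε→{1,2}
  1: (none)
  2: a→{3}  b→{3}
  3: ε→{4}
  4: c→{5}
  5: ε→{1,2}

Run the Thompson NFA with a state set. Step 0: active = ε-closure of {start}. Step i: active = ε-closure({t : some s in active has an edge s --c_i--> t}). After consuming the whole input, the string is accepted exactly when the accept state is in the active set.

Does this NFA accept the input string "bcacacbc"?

start: ε-closure({0}) = {0,1,2}
'b' @ 1: {3,4}
'c' @ 2: {1,2,5}  (accept∈set)
'a' @ 3: {3,4}
'c' @ 4: {1,2,5}  (accept∈set)
'a' @ 5: {3,4}
'c' @ 6: {1,2,5}  (accept∈set)
'b' @ 7: {3,4}
'c' @ 8: {1,2,5}  (accept∈set)
final: {1,2,5}; accept 1 in set

Answer: ACCEPT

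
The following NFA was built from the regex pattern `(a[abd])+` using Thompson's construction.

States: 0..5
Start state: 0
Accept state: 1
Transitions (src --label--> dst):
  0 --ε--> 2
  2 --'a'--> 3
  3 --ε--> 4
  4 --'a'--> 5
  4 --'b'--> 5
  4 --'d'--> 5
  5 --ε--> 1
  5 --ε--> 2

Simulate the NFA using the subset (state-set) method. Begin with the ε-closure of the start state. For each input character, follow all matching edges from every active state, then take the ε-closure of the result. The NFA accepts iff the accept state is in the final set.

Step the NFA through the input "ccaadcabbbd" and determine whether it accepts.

Answer: REJECT

Trace:
S₀ = ε-closure({0}) = {0,2}
'c' @ 1: {}  — dead — no transitions
rest 'caadcabbbd' ignored (set empty)
final: {}; accept 1 not in set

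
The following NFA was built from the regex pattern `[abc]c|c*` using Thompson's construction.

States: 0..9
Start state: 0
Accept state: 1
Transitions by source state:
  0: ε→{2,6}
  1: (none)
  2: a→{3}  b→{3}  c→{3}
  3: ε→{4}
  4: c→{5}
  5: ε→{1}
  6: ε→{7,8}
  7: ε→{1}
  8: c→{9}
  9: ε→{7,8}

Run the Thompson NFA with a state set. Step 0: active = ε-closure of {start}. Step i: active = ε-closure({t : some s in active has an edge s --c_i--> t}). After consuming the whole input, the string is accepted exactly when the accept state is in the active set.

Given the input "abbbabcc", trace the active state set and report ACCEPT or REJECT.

Answer: REJECT

Steps:
S₀ = ε-closure({0}) = {0,1,2,6,7,8}
'a' @ 1: {3,4}
'b' @ 2: {}  — dead — no transitions
rest 'bbabcc' ignored (set empty)
end set {} — state 1 not in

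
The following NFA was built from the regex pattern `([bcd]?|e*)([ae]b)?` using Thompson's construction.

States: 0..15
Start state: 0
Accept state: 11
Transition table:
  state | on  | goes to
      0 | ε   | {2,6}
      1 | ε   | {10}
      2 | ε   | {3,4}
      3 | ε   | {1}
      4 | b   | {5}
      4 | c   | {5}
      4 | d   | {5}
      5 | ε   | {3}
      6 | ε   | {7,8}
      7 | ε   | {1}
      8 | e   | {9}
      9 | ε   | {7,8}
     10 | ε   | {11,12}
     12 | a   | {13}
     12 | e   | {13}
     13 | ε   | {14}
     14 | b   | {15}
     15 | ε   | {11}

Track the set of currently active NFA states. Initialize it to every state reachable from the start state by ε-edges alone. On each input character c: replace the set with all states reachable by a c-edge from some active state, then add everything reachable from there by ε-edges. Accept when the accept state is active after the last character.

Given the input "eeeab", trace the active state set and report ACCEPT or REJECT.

Answer: ACCEPT

Steps:
start: ε-closure({0}) = {0,1,2,3,4,6,7,8,10,11,12}
'e' @ 1: {1,7,8,9,10,11,12,13,14}  ✓accept
'e' @ 2: {1,7,8,9,10,11,12,13,14}  ✓accept
'e' @ 3: {1,7,8,9,10,11,12,13,14}  ✓accept
'a' @ 4: {13,14}
'b' @ 5: {11,15}  ✓accept
end set {11,15} — state 11 in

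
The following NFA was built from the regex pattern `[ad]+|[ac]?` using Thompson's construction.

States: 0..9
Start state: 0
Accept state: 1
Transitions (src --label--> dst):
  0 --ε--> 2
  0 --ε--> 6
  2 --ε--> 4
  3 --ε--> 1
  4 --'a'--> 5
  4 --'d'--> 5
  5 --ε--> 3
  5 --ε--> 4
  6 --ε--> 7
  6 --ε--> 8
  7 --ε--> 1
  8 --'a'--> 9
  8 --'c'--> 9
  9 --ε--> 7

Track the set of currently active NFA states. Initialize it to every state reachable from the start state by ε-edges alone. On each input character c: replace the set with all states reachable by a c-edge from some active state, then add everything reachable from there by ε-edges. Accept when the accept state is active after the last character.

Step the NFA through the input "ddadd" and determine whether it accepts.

Answer: ACCEPT

Trace:
start: ε-closure({0}) = {0,1,2,4,6,7,8}
'd' @ 1: {1,3,4,5}  [accepting]
'd' @ 2: {1,3,4,5}  [accepting]
'a' @ 3: {1,3,4,5}  [accepting]
'd' @ 4: {1,3,4,5}  [accepting]
'd' @ 5: {1,3,4,5}  [accepting]
after full input: {1,3,4,5}  (accept=1 in)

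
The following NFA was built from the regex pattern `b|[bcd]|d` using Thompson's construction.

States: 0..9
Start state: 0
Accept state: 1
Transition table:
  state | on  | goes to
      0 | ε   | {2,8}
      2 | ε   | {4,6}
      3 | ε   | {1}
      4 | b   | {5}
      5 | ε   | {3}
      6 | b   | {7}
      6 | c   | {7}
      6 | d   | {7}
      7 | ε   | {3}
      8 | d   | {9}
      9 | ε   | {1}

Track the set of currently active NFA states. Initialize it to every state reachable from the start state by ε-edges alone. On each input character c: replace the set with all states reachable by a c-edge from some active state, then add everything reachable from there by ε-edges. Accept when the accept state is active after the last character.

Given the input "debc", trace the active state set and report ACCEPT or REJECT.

start: ε-closure({0}) = {0,2,4,6,8}
'd' @ 1: {1,3,7,9}  (accept∈set)
'e' @ 2: {}  — no active states
rest 'bc' ignored (set empty)
final: {}; accept 1 not in set

Answer: REJECT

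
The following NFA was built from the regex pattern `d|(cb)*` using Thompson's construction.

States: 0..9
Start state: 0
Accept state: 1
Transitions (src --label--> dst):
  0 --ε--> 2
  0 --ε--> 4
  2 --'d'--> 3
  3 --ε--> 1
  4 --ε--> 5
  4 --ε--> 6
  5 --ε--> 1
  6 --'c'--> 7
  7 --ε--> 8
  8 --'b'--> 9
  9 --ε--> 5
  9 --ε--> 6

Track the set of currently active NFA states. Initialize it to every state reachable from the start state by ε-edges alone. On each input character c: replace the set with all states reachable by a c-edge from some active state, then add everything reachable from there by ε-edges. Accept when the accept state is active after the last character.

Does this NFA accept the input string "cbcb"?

Answer: ACCEPT

Steps:
S₀ = ε-closure({0}) = {0,1,2,4,5,6}
'c' @ 1: {7,8}
'b' @ 2: {1,5,6,9}  ✓accept
'c' @ 3: {7,8}
'b' @ 4: {1,5,6,9}  ✓accept
after full input: {1,5,6,9}  (accept=1 in)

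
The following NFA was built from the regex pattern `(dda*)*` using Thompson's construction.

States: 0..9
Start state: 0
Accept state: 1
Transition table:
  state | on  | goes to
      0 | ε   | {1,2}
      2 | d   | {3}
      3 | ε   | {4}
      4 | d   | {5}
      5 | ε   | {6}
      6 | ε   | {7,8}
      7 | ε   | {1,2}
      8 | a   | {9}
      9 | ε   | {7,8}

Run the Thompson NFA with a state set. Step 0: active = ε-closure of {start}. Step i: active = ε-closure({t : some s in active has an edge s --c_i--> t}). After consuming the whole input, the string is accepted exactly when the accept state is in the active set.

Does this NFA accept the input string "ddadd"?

Answer: ACCEPT

Trace:
S₀ = ε-closure({0}) = {0,1,2}
'd' @ 1: {3,4}
'd' @ 2: {1,2,5,6,7,8}  ✓accept
'a' @ 3: {1,2,7,8,9}  ✓accept
'd' @ 4: {3,4}
'd' @ 5: {1,2,5,6,7,8}  ✓accept
end set {1,2,5,6,7,8} — state 1 in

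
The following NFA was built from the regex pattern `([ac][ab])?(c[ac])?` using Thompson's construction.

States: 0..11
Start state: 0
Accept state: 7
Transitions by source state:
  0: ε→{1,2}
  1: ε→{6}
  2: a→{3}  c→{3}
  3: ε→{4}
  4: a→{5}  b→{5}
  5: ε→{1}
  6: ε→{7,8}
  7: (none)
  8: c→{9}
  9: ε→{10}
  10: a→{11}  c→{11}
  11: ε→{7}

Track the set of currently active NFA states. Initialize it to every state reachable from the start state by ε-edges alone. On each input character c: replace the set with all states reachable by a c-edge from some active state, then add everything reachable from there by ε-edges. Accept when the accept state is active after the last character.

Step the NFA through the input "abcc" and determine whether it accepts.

S₀ = ε-closure({0}) = {0,1,2,6,7,8}
'a' @ 1: {3,4}
'b' @ 2: {1,5,6,7,8}  [accepting]
'c' @ 3: {9,10}
'c' @ 4: {7,11}  [accepting]
final: {7,11}; accept 7 in set

Answer: ACCEPT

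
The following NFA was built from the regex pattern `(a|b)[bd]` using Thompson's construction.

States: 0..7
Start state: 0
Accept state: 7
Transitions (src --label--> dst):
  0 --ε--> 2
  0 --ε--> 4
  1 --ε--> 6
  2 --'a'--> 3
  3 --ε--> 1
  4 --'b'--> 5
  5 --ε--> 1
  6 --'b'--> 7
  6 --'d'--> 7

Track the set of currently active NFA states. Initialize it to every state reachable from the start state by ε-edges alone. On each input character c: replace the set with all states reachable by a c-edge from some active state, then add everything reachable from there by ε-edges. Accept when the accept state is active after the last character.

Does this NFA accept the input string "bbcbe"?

Answer: REJECT

Derivation:
initial (ε-close {0}): {0,2,4}
'b' @ 1: {1,5,6}
'b' @ 2: {7}  (accept∈set)
'c' @ 3: {}  — state set empty
rest 'be' ignored (set empty)
final: {}; accept 7 not in set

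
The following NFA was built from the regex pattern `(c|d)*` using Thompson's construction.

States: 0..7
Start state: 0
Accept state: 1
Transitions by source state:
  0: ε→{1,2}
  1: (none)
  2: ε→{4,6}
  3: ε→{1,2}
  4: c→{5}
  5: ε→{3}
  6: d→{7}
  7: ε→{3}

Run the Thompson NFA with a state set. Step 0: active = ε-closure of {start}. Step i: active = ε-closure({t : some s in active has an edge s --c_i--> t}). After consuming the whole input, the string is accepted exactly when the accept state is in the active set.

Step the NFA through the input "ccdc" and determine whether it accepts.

Answer: ACCEPT

Steps:
initial (ε-close {0}): {0,1,2,4,6}
'c' @ 1: {1,2,3,4,5,6}  [accepting]
'c' @ 2: {1,2,3,4,5,6}  [accepting]
'd' @ 3: {1,2,3,4,6,7}  [accepting]
'c' @ 4: {1,2,3,4,5,6}  [accepting]
after full input: {1,2,3,4,5,6}  (accept=1 in)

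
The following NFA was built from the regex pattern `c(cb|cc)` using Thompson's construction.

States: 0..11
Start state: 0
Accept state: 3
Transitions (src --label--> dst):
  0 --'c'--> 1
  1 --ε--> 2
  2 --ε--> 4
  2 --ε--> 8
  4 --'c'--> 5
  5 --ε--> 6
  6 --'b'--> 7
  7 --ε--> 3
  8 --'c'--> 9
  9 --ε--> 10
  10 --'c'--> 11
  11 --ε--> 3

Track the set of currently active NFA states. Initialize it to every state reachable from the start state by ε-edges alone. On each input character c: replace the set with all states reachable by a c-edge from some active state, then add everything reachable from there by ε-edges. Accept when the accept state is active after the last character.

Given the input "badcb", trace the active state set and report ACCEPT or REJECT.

Answer: REJECT

Steps:
S₀ = ε-closure({0}) = {0}
'b' @ 1: {}  — no active states
rest 'adcb' ignored (set empty)
end set {} — state 3 not in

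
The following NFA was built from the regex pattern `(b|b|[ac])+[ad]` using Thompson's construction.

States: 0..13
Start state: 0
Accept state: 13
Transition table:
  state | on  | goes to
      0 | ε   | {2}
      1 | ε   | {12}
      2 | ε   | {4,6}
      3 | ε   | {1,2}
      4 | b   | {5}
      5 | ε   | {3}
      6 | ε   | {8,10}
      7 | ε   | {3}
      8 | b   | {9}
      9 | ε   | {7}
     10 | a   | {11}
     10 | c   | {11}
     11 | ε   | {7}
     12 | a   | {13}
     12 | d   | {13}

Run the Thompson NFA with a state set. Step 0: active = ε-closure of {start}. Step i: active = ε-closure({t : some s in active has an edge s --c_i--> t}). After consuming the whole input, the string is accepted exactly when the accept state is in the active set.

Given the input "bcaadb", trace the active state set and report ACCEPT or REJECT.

Answer: REJECT

Derivation:
initial (ε-close {0}): {0,2,4,6,8,10}
'b' @ 1: {1,2,3,4,5,6,7,8,9,10,12}
'c' @ 2: {1,2,3,4,6,7,8,10,11,12}
'a' @ 3: {1,2,3,4,6,7,8,10,11,12,13}  ✓accept
'a' @ 4: {1,2,3,4,6,7,8,10,11,12,13}  ✓accept
'd' @ 5: {13}  ✓accept
'b' @ 6: {}  — dead — no transitions
after full input: {}  (accept=13 not in)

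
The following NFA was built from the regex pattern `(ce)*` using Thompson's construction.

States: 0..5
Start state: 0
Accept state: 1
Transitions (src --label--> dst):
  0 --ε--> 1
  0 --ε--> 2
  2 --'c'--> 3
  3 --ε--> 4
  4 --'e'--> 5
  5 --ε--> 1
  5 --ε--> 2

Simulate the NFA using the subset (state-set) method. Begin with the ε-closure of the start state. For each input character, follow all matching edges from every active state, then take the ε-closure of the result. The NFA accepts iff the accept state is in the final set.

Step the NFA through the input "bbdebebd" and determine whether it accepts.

start: ε-closure({0}) = {0,1,2}
'b' @ 1: {}  — state set empty
rest 'bdebebd' ignored (set empty)
after full input: {}  (accept=1 not in)

Answer: REJECT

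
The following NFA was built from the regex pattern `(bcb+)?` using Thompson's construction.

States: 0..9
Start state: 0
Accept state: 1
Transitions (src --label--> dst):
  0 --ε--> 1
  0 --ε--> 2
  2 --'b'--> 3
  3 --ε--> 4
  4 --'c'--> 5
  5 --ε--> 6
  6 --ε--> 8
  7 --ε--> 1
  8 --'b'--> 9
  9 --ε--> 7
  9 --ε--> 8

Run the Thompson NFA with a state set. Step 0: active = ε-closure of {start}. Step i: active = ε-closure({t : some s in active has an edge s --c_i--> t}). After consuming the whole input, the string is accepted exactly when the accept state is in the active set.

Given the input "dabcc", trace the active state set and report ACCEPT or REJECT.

Answer: REJECT

Trace:
S₀ = ε-closure({0}) = {0,1,2}
'd' @ 1: {}  — state set empty
rest 'abcc' ignored (set empty)
final: {}; accept 1 not in set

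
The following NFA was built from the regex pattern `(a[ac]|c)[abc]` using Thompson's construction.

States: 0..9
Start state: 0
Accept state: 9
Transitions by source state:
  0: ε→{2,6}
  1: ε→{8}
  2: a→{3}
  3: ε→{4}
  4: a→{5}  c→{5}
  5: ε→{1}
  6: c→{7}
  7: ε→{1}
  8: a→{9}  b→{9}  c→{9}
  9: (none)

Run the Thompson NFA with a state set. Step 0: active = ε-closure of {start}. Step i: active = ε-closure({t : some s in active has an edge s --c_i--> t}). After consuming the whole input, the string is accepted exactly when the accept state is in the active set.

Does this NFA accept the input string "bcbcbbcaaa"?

Answer: REJECT

Trace:
start: ε-closure({0}) = {0,2,6}
'b' @ 1: {}  — dead — no transitions
rest 'cbcbbcaaa' ignored (set empty)
after full input: {}  (accept=9 not in)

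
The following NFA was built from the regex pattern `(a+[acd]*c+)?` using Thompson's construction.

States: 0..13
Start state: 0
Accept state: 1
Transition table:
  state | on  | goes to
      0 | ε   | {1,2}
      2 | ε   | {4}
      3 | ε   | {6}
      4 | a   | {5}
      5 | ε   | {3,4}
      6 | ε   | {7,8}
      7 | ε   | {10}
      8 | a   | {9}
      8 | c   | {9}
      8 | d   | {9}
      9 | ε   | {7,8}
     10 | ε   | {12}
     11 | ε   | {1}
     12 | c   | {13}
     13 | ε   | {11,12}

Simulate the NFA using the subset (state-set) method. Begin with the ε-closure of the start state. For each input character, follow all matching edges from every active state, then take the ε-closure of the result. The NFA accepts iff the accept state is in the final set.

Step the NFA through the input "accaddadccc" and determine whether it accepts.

start: ε-closure({0}) = {0,1,2,4}
'a' @ 1: {3,4,5,6,7,8,10,12}
'c' @ 2: {1,7,8,9,10,11,12,13}  ✓accept
'c' @ 3: {1,7,8,9,10,11,12,13}  ✓accept
'a' @ 4: {7,8,9,10,12}
'd' @ 5: {7,8,9,10,12}
'd' @ 6: {7,8,9,10,12}
'a' @ 7: {7,8,9,10,12}
'd' @ 8: {7,8,9,10,12}
'c' @ 9: {1,7,8,9,10,11,12,13}  ✓accept
'c' @ 10: {1,7,8,9,10,11,12,13}  ✓accept
'c' @ 11: {1,7,8,9,10,11,12,13}  ✓accept
end set {1,7,8,9,10,11,12,13} — state 1 in

Answer: ACCEPT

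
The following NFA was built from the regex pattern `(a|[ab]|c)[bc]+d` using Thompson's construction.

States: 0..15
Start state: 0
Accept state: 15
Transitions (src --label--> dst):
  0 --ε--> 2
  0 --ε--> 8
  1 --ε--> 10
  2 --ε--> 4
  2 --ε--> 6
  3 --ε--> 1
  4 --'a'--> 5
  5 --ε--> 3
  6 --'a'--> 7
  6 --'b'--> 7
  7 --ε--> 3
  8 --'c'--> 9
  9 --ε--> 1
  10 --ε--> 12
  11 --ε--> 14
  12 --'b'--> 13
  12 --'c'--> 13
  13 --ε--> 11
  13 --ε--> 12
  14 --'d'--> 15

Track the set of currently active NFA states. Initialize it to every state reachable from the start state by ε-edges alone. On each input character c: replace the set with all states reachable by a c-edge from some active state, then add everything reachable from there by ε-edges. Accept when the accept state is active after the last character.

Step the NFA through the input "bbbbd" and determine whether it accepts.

S₀ = ε-closure({0}) = {0,2,4,6,8}
'b' @ 1: {1,3,7,10,12}
'b' @ 2: {11,12,13,14}
'b' @ 3: {11,12,13,14}
'b' @ 4: {11,12,13,14}
'd' @ 5: {15}  [accepting]
final: {15}; accept 15 in set

Answer: ACCEPT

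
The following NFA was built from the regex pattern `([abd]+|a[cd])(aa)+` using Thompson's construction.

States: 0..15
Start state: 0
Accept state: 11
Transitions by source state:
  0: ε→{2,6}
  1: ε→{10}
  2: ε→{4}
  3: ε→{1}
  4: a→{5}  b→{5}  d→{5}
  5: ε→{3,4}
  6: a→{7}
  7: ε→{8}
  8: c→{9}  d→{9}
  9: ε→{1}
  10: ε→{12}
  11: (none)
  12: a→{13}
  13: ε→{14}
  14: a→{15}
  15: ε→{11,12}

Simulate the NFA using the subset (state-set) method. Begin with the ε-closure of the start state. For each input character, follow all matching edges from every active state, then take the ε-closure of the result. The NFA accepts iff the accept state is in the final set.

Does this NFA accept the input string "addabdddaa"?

initial (ε-close {0}): {0,2,4,6}
'a' @ 1: {1,3,4,5,7,8,10,12}
'd' @ 2: {1,3,4,5,9,10,12}
'd' @ 3: {1,3,4,5,10,12}
'a' @ 4: {1,3,4,5,10,12,13,14}
'b' @ 5: {1,3,4,5,10,12}
'd' @ 6: {1,3,4,5,10,12}
'd' @ 7: {1,3,4,5,10,12}
'd' @ 8: {1,3,4,5,10,12}
'a' @ 9: {1,3,4,5,10,12,13,14}
'a' @ 10: {1,3,4,5,10,11,12,13,14,15}  ✓accept
final: {1,3,4,5,10,11,12,13,14,15}; accept 11 in set

Answer: ACCEPT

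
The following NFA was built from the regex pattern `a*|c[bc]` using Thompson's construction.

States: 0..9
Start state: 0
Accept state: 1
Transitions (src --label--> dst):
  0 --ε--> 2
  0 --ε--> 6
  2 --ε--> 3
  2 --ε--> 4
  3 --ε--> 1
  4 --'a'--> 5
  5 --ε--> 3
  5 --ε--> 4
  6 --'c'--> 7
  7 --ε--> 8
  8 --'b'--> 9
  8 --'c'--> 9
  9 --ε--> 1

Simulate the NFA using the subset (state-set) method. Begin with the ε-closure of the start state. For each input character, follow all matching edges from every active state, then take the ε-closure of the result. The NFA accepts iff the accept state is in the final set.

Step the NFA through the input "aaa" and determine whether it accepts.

Answer: ACCEPT

Trace:
initial (ε-close {0}): {0,1,2,3,4,6}
'a' @ 1: {1,3,4,5}  (accept∈set)
'a' @ 2: {1,3,4,5}  (accept∈set)
'a' @ 3: {1,3,4,5}  (accept∈set)
end set {1,3,4,5} — state 1 in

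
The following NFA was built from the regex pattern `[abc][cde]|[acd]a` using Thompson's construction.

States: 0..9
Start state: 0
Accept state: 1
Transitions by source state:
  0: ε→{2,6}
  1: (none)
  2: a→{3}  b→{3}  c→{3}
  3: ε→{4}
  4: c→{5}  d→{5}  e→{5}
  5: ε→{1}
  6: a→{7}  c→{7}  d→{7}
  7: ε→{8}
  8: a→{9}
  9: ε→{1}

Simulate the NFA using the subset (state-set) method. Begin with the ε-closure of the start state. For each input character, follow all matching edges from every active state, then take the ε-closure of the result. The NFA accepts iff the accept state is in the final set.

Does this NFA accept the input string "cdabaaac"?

Answer: REJECT

Derivation:
S₀ = ε-closure({0}) = {0,2,6}
'c' @ 1: {3,4,7,8}
'd' @ 2: {1,5}  (accept∈set)
'a' @ 3: {}  — dead — no transitions
rest 'baaac' ignored (set empty)
end set {} — state 1 not in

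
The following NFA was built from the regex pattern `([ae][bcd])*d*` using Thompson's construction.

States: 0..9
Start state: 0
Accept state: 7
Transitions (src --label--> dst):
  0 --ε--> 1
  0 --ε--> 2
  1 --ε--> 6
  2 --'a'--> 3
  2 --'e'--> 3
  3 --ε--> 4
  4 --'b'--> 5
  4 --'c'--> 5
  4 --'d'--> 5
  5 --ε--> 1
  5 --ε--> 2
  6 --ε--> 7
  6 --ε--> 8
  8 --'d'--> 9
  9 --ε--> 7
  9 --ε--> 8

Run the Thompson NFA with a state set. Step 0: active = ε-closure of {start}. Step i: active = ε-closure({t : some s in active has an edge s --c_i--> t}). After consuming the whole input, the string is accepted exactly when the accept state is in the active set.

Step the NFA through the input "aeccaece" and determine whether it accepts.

Answer: REJECT

Trace:
initial (ε-close {0}): {0,1,2,6,7,8}
'a' @ 1: {3,4}
'e' @ 2: {}  — dead — no transitions
rest 'ccaece' ignored (set empty)
final: {}; accept 7 not in set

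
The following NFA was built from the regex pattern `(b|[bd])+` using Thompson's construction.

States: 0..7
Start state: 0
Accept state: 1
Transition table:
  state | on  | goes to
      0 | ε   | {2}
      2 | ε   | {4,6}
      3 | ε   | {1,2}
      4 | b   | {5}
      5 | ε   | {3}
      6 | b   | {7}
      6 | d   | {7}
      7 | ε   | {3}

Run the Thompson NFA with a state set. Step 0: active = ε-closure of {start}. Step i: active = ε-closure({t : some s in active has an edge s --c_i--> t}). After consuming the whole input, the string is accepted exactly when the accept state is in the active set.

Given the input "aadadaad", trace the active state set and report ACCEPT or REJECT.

Answer: REJECT

Derivation:
S₀ = ε-closure({0}) = {0,2,4,6}
'a' @ 1: {}  — dead — no transitions
rest 'adadaad' ignored (set empty)
final: {}; accept 1 not in set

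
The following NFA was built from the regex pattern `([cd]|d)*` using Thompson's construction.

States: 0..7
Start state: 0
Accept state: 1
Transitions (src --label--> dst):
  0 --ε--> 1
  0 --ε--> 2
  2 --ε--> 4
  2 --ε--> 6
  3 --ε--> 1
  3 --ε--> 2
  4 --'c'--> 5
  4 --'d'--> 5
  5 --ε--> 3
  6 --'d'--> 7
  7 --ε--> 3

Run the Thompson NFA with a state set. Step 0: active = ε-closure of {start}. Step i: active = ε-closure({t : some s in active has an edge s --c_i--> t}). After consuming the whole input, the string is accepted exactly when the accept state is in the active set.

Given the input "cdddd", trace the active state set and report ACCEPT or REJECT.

start: ε-closure({0}) = {0,1,2,4,6}
'c' @ 1: {1,2,3,4,5,6}  (accept∈set)
'd' @ 2: {1,2,3,4,5,6,7}  (accept∈set)
'd' @ 3: {1,2,3,4,5,6,7}  (accept∈set)
'd' @ 4: {1,2,3,4,5,6,7}  (accept∈set)
'd' @ 5: {1,2,3,4,5,6,7}  (accept∈set)
after full input: {1,2,3,4,5,6,7}  (accept=1 in)

Answer: ACCEPT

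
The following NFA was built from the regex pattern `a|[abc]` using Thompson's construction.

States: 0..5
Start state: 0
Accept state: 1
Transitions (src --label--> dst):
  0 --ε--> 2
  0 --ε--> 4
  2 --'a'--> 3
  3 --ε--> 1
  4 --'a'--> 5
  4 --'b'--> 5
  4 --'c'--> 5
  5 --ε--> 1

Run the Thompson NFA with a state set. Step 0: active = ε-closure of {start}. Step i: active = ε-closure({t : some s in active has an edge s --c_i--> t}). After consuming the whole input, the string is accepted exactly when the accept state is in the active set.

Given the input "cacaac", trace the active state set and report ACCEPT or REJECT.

initial (ε-close {0}): {0,2,4}
'c' @ 1: {1,5}  ✓accept
'a' @ 2: {}  — no active states
rest 'caac' ignored (set empty)
after full input: {}  (accept=1 not in)

Answer: REJECT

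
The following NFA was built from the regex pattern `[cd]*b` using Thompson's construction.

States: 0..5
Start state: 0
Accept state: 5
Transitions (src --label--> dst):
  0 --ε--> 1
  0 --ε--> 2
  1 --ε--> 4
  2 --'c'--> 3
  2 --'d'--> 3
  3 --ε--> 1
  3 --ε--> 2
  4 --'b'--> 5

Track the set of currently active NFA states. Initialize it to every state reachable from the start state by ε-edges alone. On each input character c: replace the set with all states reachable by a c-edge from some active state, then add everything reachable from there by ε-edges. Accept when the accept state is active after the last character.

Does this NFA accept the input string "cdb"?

start: ε-closure({0}) = {0,1,2,4}
'c' @ 1: {1,2,3,4}
'd' @ 2: {1,2,3,4}
'b' @ 3: {5}  [accepting]
final: {5}; accept 5 in set

Answer: ACCEPT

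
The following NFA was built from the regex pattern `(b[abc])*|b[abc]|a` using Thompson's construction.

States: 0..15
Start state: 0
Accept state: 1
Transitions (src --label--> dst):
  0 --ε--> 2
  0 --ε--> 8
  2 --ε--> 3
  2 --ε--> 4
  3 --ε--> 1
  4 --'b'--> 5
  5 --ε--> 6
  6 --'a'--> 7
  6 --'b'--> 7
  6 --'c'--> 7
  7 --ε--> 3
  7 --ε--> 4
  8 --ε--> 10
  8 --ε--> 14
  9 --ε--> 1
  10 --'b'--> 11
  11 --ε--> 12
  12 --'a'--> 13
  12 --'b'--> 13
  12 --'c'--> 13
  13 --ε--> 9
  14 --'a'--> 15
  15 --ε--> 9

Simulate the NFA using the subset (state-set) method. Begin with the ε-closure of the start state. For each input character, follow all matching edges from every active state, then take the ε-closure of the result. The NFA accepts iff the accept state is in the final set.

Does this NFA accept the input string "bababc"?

S₀ = ε-closure({0}) = {0,1,2,3,4,8,10,14}
'b' @ 1: {5,6,11,12}
'a' @ 2: {1,3,4,7,9,13}  [accepting]
'b' @ 3: {5,6}
'a' @ 4: {1,3,4,7}  [accepting]
'b' @ 5: {5,6}
'c' @ 6: {1,3,4,7}  [accepting]
end set {1,3,4,7} — state 1 in

Answer: ACCEPT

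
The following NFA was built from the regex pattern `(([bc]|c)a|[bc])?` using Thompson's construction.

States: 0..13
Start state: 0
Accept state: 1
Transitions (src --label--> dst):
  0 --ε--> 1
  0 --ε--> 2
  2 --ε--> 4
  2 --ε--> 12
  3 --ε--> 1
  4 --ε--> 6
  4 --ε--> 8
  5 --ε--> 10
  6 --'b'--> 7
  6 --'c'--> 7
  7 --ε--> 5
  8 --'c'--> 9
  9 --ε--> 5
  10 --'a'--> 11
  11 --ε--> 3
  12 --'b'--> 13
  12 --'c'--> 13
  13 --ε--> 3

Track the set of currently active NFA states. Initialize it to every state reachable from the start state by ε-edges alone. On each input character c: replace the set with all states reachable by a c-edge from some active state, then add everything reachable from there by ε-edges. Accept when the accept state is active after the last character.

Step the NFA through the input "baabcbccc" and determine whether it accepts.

Answer: REJECT

Trace:
S₀ = ε-closure({0}) = {0,1,2,4,6,8,12}
'b' @ 1: {1,3,5,7,10,13}  ✓accept
'a' @ 2: {1,3,11}  ✓accept
'a' @ 3: {}  — state set empty
rest 'bcbccc' ignored (set empty)
final: {}; accept 1 not in set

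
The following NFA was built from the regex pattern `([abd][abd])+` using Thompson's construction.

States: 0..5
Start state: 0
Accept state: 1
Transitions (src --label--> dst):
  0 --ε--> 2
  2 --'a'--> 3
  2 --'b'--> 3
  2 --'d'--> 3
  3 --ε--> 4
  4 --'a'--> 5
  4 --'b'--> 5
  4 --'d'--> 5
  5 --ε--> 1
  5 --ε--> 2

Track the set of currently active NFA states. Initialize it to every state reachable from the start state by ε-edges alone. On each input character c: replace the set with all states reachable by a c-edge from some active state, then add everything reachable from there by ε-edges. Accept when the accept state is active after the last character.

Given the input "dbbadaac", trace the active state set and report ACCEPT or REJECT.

Answer: REJECT

Trace:
start: ε-closure({0}) = {0,2}
'd' @ 1: {3,4}
'b' @ 2: {1,2,5}  (accept∈set)
'b' @ 3: {3,4}
'a' @ 4: {1,2,5}  (accept∈set)
'd' @ 5: {3,4}
'a' @ 6: {1,2,5}  (accept∈set)
'a' @ 7: {3,4}
'c' @ 8: {}  — dead — no transitions
final: {}; accept 1 not in set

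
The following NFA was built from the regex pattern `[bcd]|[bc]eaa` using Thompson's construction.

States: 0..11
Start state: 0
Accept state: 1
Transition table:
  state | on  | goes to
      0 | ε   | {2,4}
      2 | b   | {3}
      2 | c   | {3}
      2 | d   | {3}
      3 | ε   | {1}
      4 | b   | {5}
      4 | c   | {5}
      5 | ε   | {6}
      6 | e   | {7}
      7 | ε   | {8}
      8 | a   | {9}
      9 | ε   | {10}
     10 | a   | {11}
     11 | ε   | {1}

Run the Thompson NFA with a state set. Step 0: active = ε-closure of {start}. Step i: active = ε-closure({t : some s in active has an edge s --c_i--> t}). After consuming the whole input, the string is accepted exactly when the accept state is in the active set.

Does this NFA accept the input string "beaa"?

initial (ε-close {0}): {0,2,4}
'b' @ 1: {1,3,5,6}  (accept∈set)
'e' @ 2: {7,8}
'a' @ 3: {9,10}
'a' @ 4: {1,11}  (accept∈set)
final: {1,11}; accept 1 in set

Answer: ACCEPT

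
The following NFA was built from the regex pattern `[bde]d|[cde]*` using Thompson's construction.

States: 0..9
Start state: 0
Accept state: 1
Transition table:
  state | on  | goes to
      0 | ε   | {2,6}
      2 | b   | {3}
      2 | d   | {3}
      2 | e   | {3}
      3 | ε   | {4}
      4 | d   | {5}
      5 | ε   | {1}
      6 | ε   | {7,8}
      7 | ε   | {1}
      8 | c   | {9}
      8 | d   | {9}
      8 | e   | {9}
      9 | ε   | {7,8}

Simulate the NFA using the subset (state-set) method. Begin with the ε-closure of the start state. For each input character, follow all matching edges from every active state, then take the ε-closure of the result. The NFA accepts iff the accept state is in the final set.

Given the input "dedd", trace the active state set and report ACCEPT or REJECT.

Answer: ACCEPT

Trace:
start: ε-closure({0}) = {0,1,2,6,7,8}
'd' @ 1: {1,3,4,7,8,9}  ✓accept
'e' @ 2: {1,7,8,9}  ✓accept
'd' @ 3: {1,7,8,9}  ✓accept
'd' @ 4: {1,7,8,9}  ✓accept
end set {1,7,8,9} — state 1 in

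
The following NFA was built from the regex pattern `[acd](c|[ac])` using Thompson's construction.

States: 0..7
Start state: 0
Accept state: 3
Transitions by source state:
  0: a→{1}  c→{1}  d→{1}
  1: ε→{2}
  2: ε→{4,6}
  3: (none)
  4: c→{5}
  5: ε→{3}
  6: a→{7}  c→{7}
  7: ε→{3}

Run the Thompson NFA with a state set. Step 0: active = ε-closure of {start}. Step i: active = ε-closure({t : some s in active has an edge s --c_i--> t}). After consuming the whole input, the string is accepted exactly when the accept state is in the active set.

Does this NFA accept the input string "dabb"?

Answer: REJECT

Trace:
start: ε-closure({0}) = {0}
'd' @ 1: {1,2,4,6}
'a' @ 2: {3,7}  [accepting]
'b' @ 3: {}  — no active states
rest 'b' ignored (set empty)
final: {}; accept 3 not in set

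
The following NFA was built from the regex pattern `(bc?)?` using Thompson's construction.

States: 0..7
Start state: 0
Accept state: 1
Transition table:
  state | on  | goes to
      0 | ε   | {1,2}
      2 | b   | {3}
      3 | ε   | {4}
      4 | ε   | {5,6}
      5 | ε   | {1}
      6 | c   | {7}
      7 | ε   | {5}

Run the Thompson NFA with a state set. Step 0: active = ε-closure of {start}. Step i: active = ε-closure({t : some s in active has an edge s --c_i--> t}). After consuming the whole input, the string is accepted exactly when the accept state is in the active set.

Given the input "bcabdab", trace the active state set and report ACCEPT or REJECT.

Answer: REJECT

Trace:
S₀ = ε-closure({0}) = {0,1,2}
'b' @ 1: {1,3,4,5,6}  ✓accept
'c' @ 2: {1,5,7}  ✓accept
'a' @ 3: {}  — state set empty
rest 'bdab' ignored (set empty)
end set {} — state 1 not in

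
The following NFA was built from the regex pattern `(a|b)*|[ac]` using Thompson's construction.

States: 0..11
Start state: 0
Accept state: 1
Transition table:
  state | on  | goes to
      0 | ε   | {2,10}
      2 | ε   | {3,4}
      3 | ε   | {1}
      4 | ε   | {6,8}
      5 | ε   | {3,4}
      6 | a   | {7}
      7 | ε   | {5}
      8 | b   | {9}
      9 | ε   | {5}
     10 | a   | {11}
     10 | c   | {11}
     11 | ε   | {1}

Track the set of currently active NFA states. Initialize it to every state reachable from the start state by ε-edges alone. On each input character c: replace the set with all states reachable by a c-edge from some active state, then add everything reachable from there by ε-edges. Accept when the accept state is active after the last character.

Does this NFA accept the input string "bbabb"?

Answer: ACCEPT

Derivation:
start: ε-closure({0}) = {0,1,2,3,4,6,8,10}
'b' @ 1: {1,3,4,5,6,8,9}  ✓accept
'b' @ 2: {1,3,4,5,6,8,9}  ✓accept
'a' @ 3: {1,3,4,5,6,7,8}  ✓accept
'b' @ 4: {1,3,4,5,6,8,9}  ✓accept
'b' @ 5: {1,3,4,5,6,8,9}  ✓accept
end set {1,3,4,5,6,8,9} — state 1 in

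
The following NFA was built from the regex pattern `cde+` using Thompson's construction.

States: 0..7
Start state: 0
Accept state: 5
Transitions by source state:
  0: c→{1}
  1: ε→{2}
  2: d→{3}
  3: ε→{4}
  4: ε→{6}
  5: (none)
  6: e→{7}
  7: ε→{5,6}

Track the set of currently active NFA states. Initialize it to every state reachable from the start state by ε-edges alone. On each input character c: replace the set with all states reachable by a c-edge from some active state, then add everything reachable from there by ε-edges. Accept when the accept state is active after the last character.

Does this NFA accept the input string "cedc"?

Answer: REJECT

Trace:
start: ε-closure({0}) = {0}
'c' @ 1: {1,2}
'e' @ 2: {}  — dead — no transitions
rest 'dc' ignored (set empty)
final: {}; accept 5 not in set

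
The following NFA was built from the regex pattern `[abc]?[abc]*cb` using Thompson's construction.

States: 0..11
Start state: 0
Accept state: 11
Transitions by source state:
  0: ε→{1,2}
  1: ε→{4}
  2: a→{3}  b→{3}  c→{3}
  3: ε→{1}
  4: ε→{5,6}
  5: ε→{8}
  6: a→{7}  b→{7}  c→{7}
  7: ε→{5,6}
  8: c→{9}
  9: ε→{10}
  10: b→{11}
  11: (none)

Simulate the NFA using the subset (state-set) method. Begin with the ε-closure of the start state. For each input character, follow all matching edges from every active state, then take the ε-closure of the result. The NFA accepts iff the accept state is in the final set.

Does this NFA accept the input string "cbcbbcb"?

Answer: ACCEPT

Derivation:
S₀ = ε-closure({0}) = {0,1,2,4,5,6,8}
'c' @ 1: {1,3,4,5,6,7,8,9,10}
'b' @ 2: {5,6,7,8,11}  ✓accept
'c' @ 3: {5,6,7,8,9,10}
'b' @ 4: {5,6,7,8,11}  ✓accept
'b' @ 5: {5,6,7,8}
'c' @ 6: {5,6,7,8,9,10}
'b' @ 7: {5,6,7,8,11}  ✓accept
end set {5,6,7,8,11} — state 11 in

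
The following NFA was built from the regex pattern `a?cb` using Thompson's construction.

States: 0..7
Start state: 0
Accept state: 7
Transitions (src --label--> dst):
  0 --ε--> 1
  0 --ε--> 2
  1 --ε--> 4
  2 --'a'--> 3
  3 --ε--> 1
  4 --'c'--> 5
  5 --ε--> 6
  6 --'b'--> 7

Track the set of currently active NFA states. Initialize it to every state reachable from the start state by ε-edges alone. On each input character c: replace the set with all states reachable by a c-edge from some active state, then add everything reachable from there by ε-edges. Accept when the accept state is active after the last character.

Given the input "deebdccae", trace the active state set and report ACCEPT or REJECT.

Answer: REJECT

Steps:
initial (ε-close {0}): {0,1,2,4}
'd' @ 1: {}  — no active states
rest 'eebdccae' ignored (set empty)
end set {} — state 7 not in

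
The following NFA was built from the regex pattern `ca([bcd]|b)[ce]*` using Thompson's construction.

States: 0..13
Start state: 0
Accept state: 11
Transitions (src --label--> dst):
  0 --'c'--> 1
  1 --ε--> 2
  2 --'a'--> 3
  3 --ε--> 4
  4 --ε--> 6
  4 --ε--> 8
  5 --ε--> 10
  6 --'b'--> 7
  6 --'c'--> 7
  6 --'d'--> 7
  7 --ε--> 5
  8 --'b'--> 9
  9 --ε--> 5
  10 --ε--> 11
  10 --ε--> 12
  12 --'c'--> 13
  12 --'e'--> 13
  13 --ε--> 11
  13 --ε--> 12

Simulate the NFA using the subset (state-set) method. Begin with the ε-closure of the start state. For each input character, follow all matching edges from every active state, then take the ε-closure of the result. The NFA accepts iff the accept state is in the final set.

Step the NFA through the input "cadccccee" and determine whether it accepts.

Answer: ACCEPT

Steps:
S₀ = ε-closure({0}) = {0}
'c' @ 1: {1,2}
'a' @ 2: {3,4,6,8}
'd' @ 3: {5,7,10,11,12}  ✓accept
'c' @ 4: {11,12,13}  ✓accept
'c' @ 5: {11,12,13}  ✓accept
'c' @ 6: {11,12,13}  ✓accept
'c' @ 7: {11,12,13}  ✓accept
'e' @ 8: {11,12,13}  ✓accept
'e' @ 9: {11,12,13}  ✓accept
final: {11,12,13}; accept 11 in set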